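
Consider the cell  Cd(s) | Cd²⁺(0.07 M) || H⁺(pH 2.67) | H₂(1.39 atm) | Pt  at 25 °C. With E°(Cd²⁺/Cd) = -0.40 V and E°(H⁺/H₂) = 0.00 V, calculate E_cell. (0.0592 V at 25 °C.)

The hydrogen couple is the cathode, so E°_cell = 0.40 V; n = 2.
[H⁺] = 10^(−2.67) = 0.0021 M, and Q = [Cd²⁺]·P(H₂) / [H⁺]^2 = 2.13 × 10^4.
E = E° − (0.0592/2) log Q = 0.40 − (0.0592/2)(4.328) = 0.272 V.

0.27 V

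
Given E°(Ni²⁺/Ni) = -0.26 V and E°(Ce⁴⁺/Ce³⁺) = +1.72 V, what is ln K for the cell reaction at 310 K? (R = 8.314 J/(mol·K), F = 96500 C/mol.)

ln K = 148.3

E°_cell = +1.72 − (-0.26) = 1.98 V, with n = 2 electrons transferred.
At equilibrium E = 0, so the Nernst equation gives ln K = nFE°/RT = (2)(96500)(1.98)/((8.314)(310)) = 148.27.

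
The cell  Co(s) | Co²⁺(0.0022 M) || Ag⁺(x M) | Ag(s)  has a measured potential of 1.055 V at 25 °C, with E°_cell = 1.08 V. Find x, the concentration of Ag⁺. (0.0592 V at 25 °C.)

0.018 M

From the Nernst equation, log Q = n(E° − E)/0.0592 = 2(1.08 − 1.055)/0.0592 = 0.845, so Q = 6.99.
With Q = [Co²⁺]/[Ag⁺]^2 and the known concentrations, [Ag⁺]^2 in the denominator gives [Ag⁺] = 0.018 M.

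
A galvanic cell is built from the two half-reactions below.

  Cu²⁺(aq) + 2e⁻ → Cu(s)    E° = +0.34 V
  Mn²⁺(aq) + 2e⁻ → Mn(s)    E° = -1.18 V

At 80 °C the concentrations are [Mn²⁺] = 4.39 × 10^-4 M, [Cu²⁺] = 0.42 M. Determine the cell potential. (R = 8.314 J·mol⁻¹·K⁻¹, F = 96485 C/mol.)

1.62 V

The Cu²⁺/Cu couple has the higher reduction potential and acts as the cathode, so E°_cell = +0.34 − (-1.18) = 1.52 V.
Balancing electrons gives n = 2; the reaction quotient is Q = [Mn²⁺]/[Cu²⁺] = 0.00105.
E = E° − (RT/nF) ln Q = 1.52 − (8.314×353)/(2×96485) × (-6.864) = 1.520 + 0.104 = 1.624 V.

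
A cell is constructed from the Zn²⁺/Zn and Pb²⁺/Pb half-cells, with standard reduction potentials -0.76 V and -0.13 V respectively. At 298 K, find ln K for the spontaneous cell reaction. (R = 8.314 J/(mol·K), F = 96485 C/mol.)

E°_cell = -0.13 − (-0.76) = 0.63 V, with n = 2 electrons transferred.
At equilibrium E = 0, so the Nernst equation gives ln K = nFE°/RT = (2)(96485)(0.63)/((8.314)(298)) = 49.07.

ln K = 49.1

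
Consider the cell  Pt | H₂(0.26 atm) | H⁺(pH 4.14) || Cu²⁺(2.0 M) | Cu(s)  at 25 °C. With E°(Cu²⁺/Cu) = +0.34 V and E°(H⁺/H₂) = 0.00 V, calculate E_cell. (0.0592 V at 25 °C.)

0.58 V

The Cu²⁺/Cu couple is the cathode, so E°_cell = 0.34 V; n = 2.
[H⁺] = 10^(−4.14) = 7.2 × 10^-5 M, and Q = [H⁺]^2 / ([Cu²⁺]·P(H₂)) = 1.01 × 10^-8.
E = E° − (0.0592/2) log Q = 0.34 − (0.0592/2)(-7.996) = 0.577 V.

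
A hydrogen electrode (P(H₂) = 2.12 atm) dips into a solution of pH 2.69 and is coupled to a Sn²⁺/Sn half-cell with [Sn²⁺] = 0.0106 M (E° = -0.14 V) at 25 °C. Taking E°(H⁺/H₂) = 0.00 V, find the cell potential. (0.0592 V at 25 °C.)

0.030 V

The hydrogen couple is the cathode, so E°_cell = 0.14 V; n = 2.
[H⁺] = 10^(−2.69) = 0.0020 M, and Q = [Sn²⁺]·P(H₂) / [H⁺]^2 = 5390.
E = E° − (0.0592/2) log Q = 0.14 − (0.0592/2)(3.732) = 0.030 V.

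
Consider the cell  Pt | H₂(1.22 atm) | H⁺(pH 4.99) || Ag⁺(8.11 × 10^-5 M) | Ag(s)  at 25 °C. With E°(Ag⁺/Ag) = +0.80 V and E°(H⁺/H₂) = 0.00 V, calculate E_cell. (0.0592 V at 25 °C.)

The Ag⁺/Ag couple is the cathode, so E°_cell = 0.80 V; n = 2.
[H⁺] = 10^(−4.99) = 1 × 10^-5 M, and Q = [H⁺]^2 / ([Ag⁺]^2·P(H₂)) = 0.0130.
E = E° − (0.0592/2) log Q = 0.80 − (0.0592/2)(-1.884) = 0.856 V.

0.86 V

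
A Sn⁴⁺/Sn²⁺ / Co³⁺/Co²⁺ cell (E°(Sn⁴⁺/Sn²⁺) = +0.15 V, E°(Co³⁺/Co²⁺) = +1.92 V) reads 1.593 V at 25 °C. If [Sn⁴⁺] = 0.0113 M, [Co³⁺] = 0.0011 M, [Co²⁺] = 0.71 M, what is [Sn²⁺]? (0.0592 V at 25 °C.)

From the Nernst equation, log Q = n(E° − E)/0.0592 = 2(1.77 − 1.593)/0.0592 = 5.980, so Q = 9.54 × 10^5.
With Q = [Sn⁴⁺]·[Co²⁺]^2/([Sn²⁺]·[Co³⁺]^2) and the known concentrations, [Sn²⁺] in the denominator gives [Sn²⁺] = 0.0049 M.

0.0049 M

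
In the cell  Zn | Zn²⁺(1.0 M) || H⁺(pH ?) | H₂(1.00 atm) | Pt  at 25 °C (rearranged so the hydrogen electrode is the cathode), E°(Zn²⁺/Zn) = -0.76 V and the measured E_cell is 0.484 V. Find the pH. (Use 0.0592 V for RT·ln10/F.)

E°_cell = 0.76 V and n = 2.
log Q = n(E° − E)/0.0592 = 2×(0.76 − 0.484)/0.0592 = 9.324.
With Q = [Zn²⁺]·P(H₂) / [H⁺]^2, solving for [H⁺] gives log[H⁺] = -4.662, so pH = 4.66.

pH = 4.66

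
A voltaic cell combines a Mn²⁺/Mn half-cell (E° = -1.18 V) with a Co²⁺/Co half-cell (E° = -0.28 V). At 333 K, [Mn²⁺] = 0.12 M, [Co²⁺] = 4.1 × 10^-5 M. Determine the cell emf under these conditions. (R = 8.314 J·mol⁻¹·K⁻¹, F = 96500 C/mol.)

0.785 V

The Co²⁺/Co couple has the higher reduction potential and acts as the cathode, so E°_cell = -0.28 − (-1.18) = 0.90 V.
Balancing electrons gives n = 2; the reaction quotient is Q = [Mn²⁺]/[Co²⁺] = 2930.
E = E° − (RT/nF) ln Q = 0.90 − (8.314×333)/(2×96500) × (7.982) = 0.900 − 0.115 = 0.785 V.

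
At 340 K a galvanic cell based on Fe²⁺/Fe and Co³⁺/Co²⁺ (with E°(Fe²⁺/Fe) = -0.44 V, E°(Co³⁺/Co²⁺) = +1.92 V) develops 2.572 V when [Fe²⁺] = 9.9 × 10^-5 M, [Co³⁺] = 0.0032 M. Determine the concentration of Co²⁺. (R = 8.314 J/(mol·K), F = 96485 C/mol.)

2.3 × 10^-4 M

From the Nernst equation, ln Q = nF(E° − E)/RT = 2×96485×(2.36 − 2.572)/(8.314×340) = -14.472, so Q = 5.19 × 10^-7.
With Q = [Fe²⁺]·[Co²⁺]^2/[Co³⁺]^2 and the known concentrations, [Co²⁺]^2 in the numerator gives [Co²⁺] = 2.3 × 10^-4 M.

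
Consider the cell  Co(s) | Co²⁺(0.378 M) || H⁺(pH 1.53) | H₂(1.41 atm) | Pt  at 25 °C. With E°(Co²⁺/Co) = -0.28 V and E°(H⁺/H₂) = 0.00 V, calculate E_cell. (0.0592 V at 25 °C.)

0.20 V

The hydrogen couple is the cathode, so E°_cell = 0.28 V; n = 2.
[H⁺] = 10^(−1.53) = 0.030 M, and Q = [Co²⁺]·P(H₂) / [H⁺]^2 = 612.
E = E° − (0.0592/2) log Q = 0.28 − (0.0592/2)(2.787) = 0.198 V.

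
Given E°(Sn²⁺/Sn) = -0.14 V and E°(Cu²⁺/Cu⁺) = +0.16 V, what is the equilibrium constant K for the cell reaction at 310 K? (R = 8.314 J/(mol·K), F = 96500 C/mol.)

5.7 × 10^9

E°_cell = +0.16 − (-0.14) = 0.30 V, with n = 2 electrons transferred.
At equilibrium E = 0, so the Nernst equation gives ln K = nFE°/RT = (2)(96500)(0.30)/((8.314)(310)) = 22.47.
K = e^22.47 = 5.7 × 10^9.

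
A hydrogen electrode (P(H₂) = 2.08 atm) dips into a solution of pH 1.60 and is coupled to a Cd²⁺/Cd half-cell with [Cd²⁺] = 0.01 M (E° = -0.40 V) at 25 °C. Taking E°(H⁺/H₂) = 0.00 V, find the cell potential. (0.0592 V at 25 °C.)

0.36 V

The hydrogen couple is the cathode, so E°_cell = 0.40 V; n = 2.
[H⁺] = 10^(−1.60) = 0.025 M, and Q = [Cd²⁺]·P(H₂) / [H⁺]^2 = 33.0.
E = E° − (0.0592/2) log Q = 0.40 − (0.0592/2)(1.518) = 0.355 V.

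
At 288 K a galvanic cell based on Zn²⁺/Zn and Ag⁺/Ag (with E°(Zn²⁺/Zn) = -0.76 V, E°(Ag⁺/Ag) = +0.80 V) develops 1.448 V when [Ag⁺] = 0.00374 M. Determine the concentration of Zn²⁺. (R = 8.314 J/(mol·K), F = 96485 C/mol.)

From the Nernst equation, ln Q = nF(E° − E)/RT = 2×96485×(1.56 − 1.448)/(8.314×288) = 9.026, so Q = 8320.
With Q = [Zn²⁺]/[Ag⁺]^2 and the known concentrations, [Zn²⁺] in the numerator gives [Zn²⁺] = 0.12 M.

0.12 M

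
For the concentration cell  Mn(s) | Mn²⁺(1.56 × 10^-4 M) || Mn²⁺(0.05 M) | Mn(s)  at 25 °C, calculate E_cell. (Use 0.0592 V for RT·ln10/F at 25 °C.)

0.074 V

Both half-cells are Mn²⁺/Mn, so E°_cell = 0. The concentrated side is the cathode; the cell reaction moves Mn²⁺ from high to low concentration with n = 2.
Q = [Mn²⁺]_dilute/[Mn²⁺]_conc = 1.56 × 10^-4/0.05 = 0.00312.
E = 0 − (0.0592/2) log Q = −(0.0592/2)(-2.506) = 0.0742 V.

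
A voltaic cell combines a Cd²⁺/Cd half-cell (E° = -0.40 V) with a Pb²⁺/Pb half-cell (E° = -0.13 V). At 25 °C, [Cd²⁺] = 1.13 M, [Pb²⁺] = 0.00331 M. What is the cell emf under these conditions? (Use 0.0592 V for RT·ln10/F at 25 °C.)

The Pb²⁺/Pb couple has the higher reduction potential and acts as the cathode, so E°_cell = -0.13 − (-0.40) = 0.27 V.
Balancing electrons gives n = 2; the reaction quotient is Q = [Cd²⁺]/[Pb²⁺] = 341.
At 25 °C, E = E° − (0.0592/n) log Q = 0.27 − (0.0592/2)(2.533) = 0.270 − 0.075 = 0.195 V.

0.195 V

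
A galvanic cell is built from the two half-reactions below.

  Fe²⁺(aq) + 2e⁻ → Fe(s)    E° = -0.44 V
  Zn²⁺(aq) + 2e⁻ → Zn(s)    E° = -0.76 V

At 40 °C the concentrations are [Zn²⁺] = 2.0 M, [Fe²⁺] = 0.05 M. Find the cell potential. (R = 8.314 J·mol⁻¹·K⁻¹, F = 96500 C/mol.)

The Fe²⁺/Fe couple has the higher reduction potential and acts as the cathode, so E°_cell = -0.44 − (-0.76) = 0.32 V.
Balancing electrons gives n = 2; the reaction quotient is Q = [Zn²⁺]/[Fe²⁺] = 40.0.
E = E° − (RT/nF) ln Q = 0.32 − (8.314×313)/(2×96500) × (3.689) = 0.320 − 0.050 = 0.270 V.

0.270 V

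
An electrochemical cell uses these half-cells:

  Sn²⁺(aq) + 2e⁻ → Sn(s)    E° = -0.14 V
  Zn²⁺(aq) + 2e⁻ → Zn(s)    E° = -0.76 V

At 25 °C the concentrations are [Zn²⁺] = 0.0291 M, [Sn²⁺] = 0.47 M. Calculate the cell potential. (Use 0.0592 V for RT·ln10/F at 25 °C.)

The Sn²⁺/Sn couple has the higher reduction potential and acts as the cathode, so E°_cell = -0.14 − (-0.76) = 0.62 V.
Balancing electrons gives n = 2; the reaction quotient is Q = [Zn²⁺]/[Sn²⁺] = 0.0619.
At 25 °C, E = E° − (0.0592/n) log Q = 0.62 − (0.0592/2)(-1.208) = 0.620 + 0.036 = 0.656 V.

0.656 V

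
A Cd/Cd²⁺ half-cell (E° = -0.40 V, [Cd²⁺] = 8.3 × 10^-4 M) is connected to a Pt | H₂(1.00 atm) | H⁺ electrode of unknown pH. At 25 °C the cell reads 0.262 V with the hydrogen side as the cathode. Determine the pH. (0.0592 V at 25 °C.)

pH = 3.87

E°_cell = 0.40 V and n = 2.
log Q = n(E° − E)/0.0592 = 2×(0.40 − 0.262)/0.0592 = 4.662.
With Q = [Cd²⁺]·P(H₂) / [H⁺]^2, solving for [H⁺] gives log[H⁺] = -3.872, so pH = 3.87.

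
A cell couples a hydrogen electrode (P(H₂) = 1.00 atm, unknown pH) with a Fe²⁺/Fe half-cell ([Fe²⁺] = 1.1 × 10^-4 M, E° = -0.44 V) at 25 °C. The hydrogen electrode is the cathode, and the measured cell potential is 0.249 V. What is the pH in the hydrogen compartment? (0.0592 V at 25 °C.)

E°_cell = 0.44 V and n = 2.
log Q = n(E° − E)/0.0592 = 2×(0.44 − 0.249)/0.0592 = 6.453.
With Q = [Fe²⁺]·P(H₂) / [H⁺]^2, solving for [H⁺] gives log[H⁺] = -5.206, so pH = 5.21.

pH = 5.21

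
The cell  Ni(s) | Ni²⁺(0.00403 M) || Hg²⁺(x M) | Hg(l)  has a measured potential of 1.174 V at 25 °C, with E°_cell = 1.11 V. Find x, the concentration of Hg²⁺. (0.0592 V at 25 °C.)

0.59 M

From the Nernst equation, log Q = n(E° − E)/0.0592 = 2(1.11 − 1.174)/0.0592 = -2.162, so Q = 0.00688.
With Q = [Ni²⁺]/[Hg²⁺] and the known concentrations, [Hg²⁺] in the denominator gives [Hg²⁺] = 0.59 M.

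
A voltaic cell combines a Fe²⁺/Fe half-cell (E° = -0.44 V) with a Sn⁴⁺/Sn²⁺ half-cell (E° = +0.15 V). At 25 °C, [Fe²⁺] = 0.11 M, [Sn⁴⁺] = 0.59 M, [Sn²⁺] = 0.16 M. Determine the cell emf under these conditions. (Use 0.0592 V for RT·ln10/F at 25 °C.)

The Sn⁴⁺/Sn²⁺ couple has the higher reduction potential and acts as the cathode, so E°_cell = +0.15 − (-0.44) = 0.59 V.
Balancing electrons gives n = 2; the reaction quotient is Q = [Fe²⁺]·[Sn²⁺]/[Sn⁴⁺] = 0.0298.
At 25 °C, E = E° − (0.0592/n) log Q = 0.59 − (0.0592/2)(-1.525) = 0.590 + 0.045 = 0.635 V.

0.635 V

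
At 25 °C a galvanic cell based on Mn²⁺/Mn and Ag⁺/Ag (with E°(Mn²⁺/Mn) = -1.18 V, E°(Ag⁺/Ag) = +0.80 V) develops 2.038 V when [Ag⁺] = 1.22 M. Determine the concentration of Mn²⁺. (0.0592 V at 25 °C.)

From the Nernst equation, log Q = n(E° − E)/0.0592 = 2(1.98 − 2.038)/0.0592 = -1.959, so Q = 0.0110.
With Q = [Mn²⁺]/[Ag⁺]^2 and the known concentrations, [Mn²⁺] in the numerator gives [Mn²⁺] = 0.016 M.

0.016 M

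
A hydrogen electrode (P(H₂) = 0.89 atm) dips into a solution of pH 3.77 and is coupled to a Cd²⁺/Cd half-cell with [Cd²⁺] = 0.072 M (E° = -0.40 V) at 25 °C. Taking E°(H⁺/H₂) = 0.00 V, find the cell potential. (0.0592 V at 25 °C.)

The hydrogen couple is the cathode, so E°_cell = 0.40 V; n = 2.
[H⁺] = 10^(−3.77) = 1.7 × 10^-4 M, and Q = [Cd²⁺]·P(H₂) / [H⁺]^2 = 2.22 × 10^6.
E = E° − (0.0592/2) log Q = 0.40 − (0.0592/2)(6.347) = 0.212 V.

0.21 V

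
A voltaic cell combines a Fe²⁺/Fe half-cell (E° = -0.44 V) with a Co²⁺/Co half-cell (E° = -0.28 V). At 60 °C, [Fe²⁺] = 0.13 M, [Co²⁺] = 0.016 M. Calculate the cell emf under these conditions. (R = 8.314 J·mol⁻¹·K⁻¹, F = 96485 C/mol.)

The Co²⁺/Co couple has the higher reduction potential and acts as the cathode, so E°_cell = -0.28 − (-0.44) = 0.16 V.
Balancing electrons gives n = 2; the reaction quotient is Q = [Fe²⁺]/[Co²⁺] = 8.12.
E = E° − (RT/nF) ln Q = 0.16 − (8.314×333)/(2×96485) × (2.095) = 0.160 − 0.030 = 0.130 V.

0.130 V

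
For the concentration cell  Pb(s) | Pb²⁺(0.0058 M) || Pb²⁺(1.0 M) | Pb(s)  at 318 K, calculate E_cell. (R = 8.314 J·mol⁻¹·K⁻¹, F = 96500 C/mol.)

Both half-cells are Pb²⁺/Pb, so E°_cell = 0. The concentrated side is the cathode; the cell reaction moves Pb²⁺ from high to low concentration with n = 2.
Q = [Pb²⁺]_dilute/[Pb²⁺]_conc = 0.0058/1.0 = 0.00580.
E = 0 − (RT/nF) ln Q = −((8.314×318)/(2×96500))(-5.150) = 0.0705 V.

0.071 V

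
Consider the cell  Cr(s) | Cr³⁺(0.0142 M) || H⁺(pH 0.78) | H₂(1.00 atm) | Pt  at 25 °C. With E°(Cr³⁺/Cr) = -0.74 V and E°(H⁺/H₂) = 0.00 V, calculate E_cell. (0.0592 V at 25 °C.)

The hydrogen couple is the cathode, so E°_cell = 0.74 V; n = 6.
[H⁺] = 10^(−0.78) = 0.17 M, and Q = [Cr³⁺]^2·P(H₂)^3 / [H⁺]^6 = 9.65.
E = E° − (0.0592/6) log Q = 0.74 − (0.0592/6)(0.985) = 0.730 V.

0.73 V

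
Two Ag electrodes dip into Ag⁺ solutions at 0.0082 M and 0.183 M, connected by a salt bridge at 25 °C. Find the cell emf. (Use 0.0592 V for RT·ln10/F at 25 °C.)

0.080 V

Both half-cells are Ag⁺/Ag, so E°_cell = 0. The concentrated side is the cathode; the cell reaction moves Ag⁺ from high to low concentration with n = 1.
Q = [Ag⁺]_dilute/[Ag⁺]_conc = 0.0082/0.183 = 0.0448.
E = 0 − (0.0592/1) log Q = −(0.0592/1)(-1.349) = 0.0799 V.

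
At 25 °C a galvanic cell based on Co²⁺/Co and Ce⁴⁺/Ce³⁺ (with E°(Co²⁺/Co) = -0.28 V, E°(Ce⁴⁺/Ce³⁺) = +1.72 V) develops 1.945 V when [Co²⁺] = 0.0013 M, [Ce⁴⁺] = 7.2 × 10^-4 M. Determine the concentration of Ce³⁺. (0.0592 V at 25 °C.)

0.17 M

From the Nernst equation, log Q = n(E° − E)/0.0592 = 2(2.00 − 1.945)/0.0592 = 1.858, so Q = 72.1.
With Q = [Co²⁺]·[Ce³⁺]^2/[Ce⁴⁺]^2 and the known concentrations, [Ce³⁺]^2 in the numerator gives [Ce³⁺] = 0.17 M.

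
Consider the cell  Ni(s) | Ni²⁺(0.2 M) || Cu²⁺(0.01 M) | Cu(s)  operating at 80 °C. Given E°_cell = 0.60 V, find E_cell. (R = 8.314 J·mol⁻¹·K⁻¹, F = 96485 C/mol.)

Balancing electrons gives n = 2; the reaction quotient is Q = [Ni²⁺]/[Cu²⁺] = 20.0.
E = E° − (RT/nF) ln Q = 0.60 − (8.314×353)/(2×96485) × (2.996) = 0.600 − 0.046 = 0.554 V.

0.554 V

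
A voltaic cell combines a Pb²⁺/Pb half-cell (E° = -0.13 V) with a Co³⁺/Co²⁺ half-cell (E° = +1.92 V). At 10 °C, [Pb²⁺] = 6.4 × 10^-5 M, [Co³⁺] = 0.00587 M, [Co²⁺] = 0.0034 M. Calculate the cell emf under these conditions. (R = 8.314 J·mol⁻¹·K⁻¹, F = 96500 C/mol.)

2.18 V

The Co³⁺/Co²⁺ couple has the higher reduction potential and acts as the cathode, so E°_cell = +1.92 − (-0.13) = 2.05 V.
Balancing electrons gives n = 2; the reaction quotient is Q = [Pb²⁺]·[Co²⁺]^2/[Co³⁺]^2 = 2.15 × 10^-5.
E = E° − (RT/nF) ln Q = 2.05 − (8.314×283)/(2×96500) × (-10.749) = 2.050 + 0.131 = 2.181 V.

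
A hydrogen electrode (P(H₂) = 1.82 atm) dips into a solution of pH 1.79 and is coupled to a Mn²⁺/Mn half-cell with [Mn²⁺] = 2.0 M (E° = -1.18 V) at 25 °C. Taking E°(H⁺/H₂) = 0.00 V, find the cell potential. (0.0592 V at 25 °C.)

The hydrogen couple is the cathode, so E°_cell = 1.18 V; n = 2.
[H⁺] = 10^(−1.79) = 0.016 M, and Q = [Mn²⁺]·P(H₂) / [H⁺]^2 = 1.38 × 10^4.
E = E° − (0.0592/2) log Q = 1.18 − (0.0592/2)(4.141) = 1.057 V.

1.06 V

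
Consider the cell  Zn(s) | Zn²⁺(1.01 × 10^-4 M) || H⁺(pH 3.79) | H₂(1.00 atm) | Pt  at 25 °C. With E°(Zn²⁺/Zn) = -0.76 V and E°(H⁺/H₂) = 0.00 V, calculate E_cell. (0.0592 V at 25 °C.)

0.65 V

The hydrogen couple is the cathode, so E°_cell = 0.76 V; n = 2.
[H⁺] = 10^(−3.79) = 1.6 × 10^-4 M, and Q = [Zn²⁺]·P(H₂) / [H⁺]^2 = 3840.
E = E° − (0.0592/2) log Q = 0.76 − (0.0592/2)(3.584) = 0.654 V.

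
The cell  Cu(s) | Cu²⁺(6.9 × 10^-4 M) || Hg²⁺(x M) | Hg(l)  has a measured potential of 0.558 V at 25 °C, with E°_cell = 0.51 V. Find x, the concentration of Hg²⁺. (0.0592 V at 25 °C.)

0.029 M

From the Nernst equation, log Q = n(E° − E)/0.0592 = 2(0.51 − 0.558)/0.0592 = -1.622, so Q = 0.0239.
With Q = [Cu²⁺]/[Hg²⁺] and the known concentrations, [Hg²⁺] in the denominator gives [Hg²⁺] = 0.029 M.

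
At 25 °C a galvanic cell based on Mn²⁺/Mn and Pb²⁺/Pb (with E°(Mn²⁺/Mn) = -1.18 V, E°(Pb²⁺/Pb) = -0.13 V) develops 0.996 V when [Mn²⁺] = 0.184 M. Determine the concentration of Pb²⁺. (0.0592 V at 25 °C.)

0.0028 M

From the Nernst equation, log Q = n(E° − E)/0.0592 = 2(1.05 − 0.996)/0.0592 = 1.824, so Q = 66.7.
With Q = [Mn²⁺]/[Pb²⁺] and the known concentrations, [Pb²⁺] in the denominator gives [Pb²⁺] = 0.0028 M.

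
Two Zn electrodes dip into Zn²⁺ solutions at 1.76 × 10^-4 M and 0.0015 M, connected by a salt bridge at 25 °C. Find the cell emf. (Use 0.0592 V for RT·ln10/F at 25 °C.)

0.028 V

Both half-cells are Zn²⁺/Zn, so E°_cell = 0. The concentrated side is the cathode; the cell reaction moves Zn²⁺ from high to low concentration with n = 2.
Q = [Zn²⁺]_dilute/[Zn²⁺]_conc = 1.76 × 10^-4/0.0015 = 0.117.
E = 0 − (0.0592/2) log Q = −(0.0592/2)(-0.931) = 0.0276 V.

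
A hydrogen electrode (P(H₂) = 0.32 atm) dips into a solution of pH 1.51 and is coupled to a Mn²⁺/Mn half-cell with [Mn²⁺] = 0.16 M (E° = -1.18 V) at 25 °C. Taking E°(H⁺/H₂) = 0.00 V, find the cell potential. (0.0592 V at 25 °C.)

The hydrogen couple is the cathode, so E°_cell = 1.18 V; n = 2.
[H⁺] = 10^(−1.51) = 0.031 M, and Q = [Mn²⁺]·P(H₂) / [H⁺]^2 = 53.6.
E = E° − (0.0592/2) log Q = 1.18 − (0.0592/2)(1.729) = 1.129 V.

1.13 V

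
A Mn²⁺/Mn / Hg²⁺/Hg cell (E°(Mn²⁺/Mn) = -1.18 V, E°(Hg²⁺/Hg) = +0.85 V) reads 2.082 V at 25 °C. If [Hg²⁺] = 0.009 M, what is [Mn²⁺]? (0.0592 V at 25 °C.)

From the Nernst equation, log Q = n(E° − E)/0.0592 = 2(2.03 − 2.082)/0.0592 = -1.757, so Q = 0.0175.
With Q = [Mn²⁺]/[Hg²⁺] and the known concentrations, [Mn²⁺] in the numerator gives [Mn²⁺] = 1.6 × 10^-4 M.

1.6 × 10^-4 M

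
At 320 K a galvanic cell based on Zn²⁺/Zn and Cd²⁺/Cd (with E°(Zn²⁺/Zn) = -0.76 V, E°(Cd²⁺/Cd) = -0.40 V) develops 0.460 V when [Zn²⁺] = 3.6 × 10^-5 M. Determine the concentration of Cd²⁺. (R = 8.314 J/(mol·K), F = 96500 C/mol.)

From the Nernst equation, ln Q = nF(E° − E)/RT = 2×96500×(0.36 − 0.460)/(8.314×320) = -7.254, so Q = 7.07 × 10^-4.
With Q = [Zn²⁺]/[Cd²⁺] and the known concentrations, [Cd²⁺] in the denominator gives [Cd²⁺] = 0.051 M.

0.051 M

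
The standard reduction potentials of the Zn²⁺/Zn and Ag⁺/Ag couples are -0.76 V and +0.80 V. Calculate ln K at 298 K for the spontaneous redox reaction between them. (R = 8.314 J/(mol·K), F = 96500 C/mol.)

E°_cell = +0.80 − (-0.76) = 1.56 V, with n = 2 electrons transferred.
At equilibrium E = 0, so the Nernst equation gives ln K = nFE°/RT = (2)(96500)(1.56)/((8.314)(298)) = 121.52.

ln K = 121.5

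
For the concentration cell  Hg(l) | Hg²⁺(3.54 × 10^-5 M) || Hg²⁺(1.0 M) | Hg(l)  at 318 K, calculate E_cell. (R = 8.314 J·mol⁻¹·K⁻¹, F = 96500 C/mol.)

0.14 V

Both half-cells are Hg²⁺/Hg, so E°_cell = 0. The concentrated side is the cathode; the cell reaction moves Hg²⁺ from high to low concentration with n = 2.
Q = [Hg²⁺]_dilute/[Hg²⁺]_conc = 3.54 × 10^-5/1.0 = 3.54 × 10^-5.
E = 0 − (RT/nF) ln Q = −((8.314×318)/(2×96500))(-10.249) = 0.1404 V.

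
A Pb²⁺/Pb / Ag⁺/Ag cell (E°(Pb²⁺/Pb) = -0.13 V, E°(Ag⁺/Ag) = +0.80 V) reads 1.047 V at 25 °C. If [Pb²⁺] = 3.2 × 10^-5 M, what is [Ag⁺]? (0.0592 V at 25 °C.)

From the Nernst equation, log Q = n(E° − E)/0.0592 = 2(0.93 − 1.047)/0.0592 = -3.953, so Q = 1.12 × 10^-4.
With Q = [Pb²⁺]/[Ag⁺]^2 and the known concentrations, [Ag⁺]^2 in the denominator gives [Ag⁺] = 0.54 M.

0.54 M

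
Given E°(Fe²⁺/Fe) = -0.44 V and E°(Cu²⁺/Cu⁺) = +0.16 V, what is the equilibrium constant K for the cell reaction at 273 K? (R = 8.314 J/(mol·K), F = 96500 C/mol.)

E°_cell = +0.16 − (-0.44) = 0.60 V, with n = 2 electrons transferred.
At equilibrium E = 0, so the Nernst equation gives ln K = nFE°/RT = (2)(96500)(0.60)/((8.314)(273)) = 51.02.
K = e^51.02 = 1.4 × 10^22.

1.4 × 10^22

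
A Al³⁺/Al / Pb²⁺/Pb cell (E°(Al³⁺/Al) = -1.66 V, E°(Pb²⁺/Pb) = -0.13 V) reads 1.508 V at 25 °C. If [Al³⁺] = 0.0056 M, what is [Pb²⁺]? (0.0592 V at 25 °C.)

From the Nernst equation, log Q = n(E° − E)/0.0592 = 6(1.53 − 1.508)/0.0592 = 2.230, so Q = 170.
With Q = [Al³⁺]^2/[Pb²⁺]^3 and the known concentrations, [Pb²⁺]^3 in the denominator gives [Pb²⁺] = 0.0057 M.

0.0057 M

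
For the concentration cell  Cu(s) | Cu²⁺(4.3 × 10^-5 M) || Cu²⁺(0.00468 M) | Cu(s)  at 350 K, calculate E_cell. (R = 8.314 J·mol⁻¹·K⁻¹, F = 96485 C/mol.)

Both half-cells are Cu²⁺/Cu, so E°_cell = 0. The concentrated side is the cathode; the cell reaction moves Cu²⁺ from high to low concentration with n = 2.
Q = [Cu²⁺]_dilute/[Cu²⁺]_conc = 4.3 × 10^-5/0.00468 = 0.00919.
E = 0 − (RT/nF) ln Q = −((8.314×350)/(2×96485))(-4.690) = 0.0707 V.

0.071 V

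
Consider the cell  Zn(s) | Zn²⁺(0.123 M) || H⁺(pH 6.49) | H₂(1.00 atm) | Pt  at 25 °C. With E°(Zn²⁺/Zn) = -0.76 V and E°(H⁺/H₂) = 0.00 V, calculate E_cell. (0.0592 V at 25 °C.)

0.40 V

The hydrogen couple is the cathode, so E°_cell = 0.76 V; n = 2.
[H⁺] = 10^(−6.49) = 3.2 × 10^-7 M, and Q = [Zn²⁺]·P(H₂) / [H⁺]^2 = 1.17 × 10^12.
E = E° − (0.0592/2) log Q = 0.76 − (0.0592/2)(12.070) = 0.403 V.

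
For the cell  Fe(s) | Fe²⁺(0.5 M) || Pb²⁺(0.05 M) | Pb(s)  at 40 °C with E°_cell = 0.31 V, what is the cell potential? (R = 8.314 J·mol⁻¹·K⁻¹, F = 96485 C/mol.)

0.279 V

Balancing electrons gives n = 2; the reaction quotient is Q = [Fe²⁺]/[Pb²⁺] = 10.0.
E = E° − (RT/nF) ln Q = 0.31 − (8.314×313)/(2×96485) × (2.303) = 0.310 − 0.031 = 0.279 V.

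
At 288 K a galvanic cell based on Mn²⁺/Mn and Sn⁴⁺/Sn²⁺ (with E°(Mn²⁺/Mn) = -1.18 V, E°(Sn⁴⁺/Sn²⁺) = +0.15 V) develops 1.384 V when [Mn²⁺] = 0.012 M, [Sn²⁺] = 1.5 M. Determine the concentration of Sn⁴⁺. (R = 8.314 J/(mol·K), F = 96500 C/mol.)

1.4 M

From the Nernst equation, ln Q = nF(E° − E)/RT = 2×96500×(1.33 − 1.384)/(8.314×288) = -4.353, so Q = 0.0129.
With Q = [Mn²⁺]·[Sn²⁺]/[Sn⁴⁺] and the known concentrations, [Sn⁴⁺] in the denominator gives [Sn⁴⁺] = 1.4 M.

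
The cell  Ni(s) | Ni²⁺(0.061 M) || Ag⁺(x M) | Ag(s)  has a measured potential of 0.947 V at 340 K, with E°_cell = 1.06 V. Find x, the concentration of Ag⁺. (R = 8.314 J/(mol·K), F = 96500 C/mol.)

0.0052 M

From the Nernst equation, ln Q = nF(E° − E)/RT = 2×96500×(1.06 − 0.947)/(8.314×340) = 7.715, so Q = 2240.
With Q = [Ni²⁺]/[Ag⁺]^2 and the known concentrations, [Ag⁺]^2 in the denominator gives [Ag⁺] = 0.0052 M.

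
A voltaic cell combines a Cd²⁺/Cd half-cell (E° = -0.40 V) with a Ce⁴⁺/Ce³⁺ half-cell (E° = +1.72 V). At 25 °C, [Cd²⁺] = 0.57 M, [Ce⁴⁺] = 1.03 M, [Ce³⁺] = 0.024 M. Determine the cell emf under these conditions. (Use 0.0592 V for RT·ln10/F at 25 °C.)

The Ce⁴⁺/Ce³⁺ couple has the higher reduction potential and acts as the cathode, so E°_cell = +1.72 − (-0.40) = 2.12 V.
Balancing electrons gives n = 2; the reaction quotient is Q = [Cd²⁺]·[Ce³⁺]^2/[Ce⁴⁺]^2 = 3.09 × 10^-4.
At 25 °C, E = E° − (0.0592/n) log Q = 2.12 − (0.0592/2)(-3.509) = 2.120 + 0.104 = 2.224 V.

2.22 V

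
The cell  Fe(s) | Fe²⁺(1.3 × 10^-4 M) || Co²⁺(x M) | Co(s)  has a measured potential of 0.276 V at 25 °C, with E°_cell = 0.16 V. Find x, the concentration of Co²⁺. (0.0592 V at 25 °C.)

From the Nernst equation, log Q = n(E° − E)/0.0592 = 2(0.16 − 0.276)/0.0592 = -3.919, so Q = 1.21 × 10^-4.
With Q = [Fe²⁺]/[Co²⁺] and the known concentrations, [Co²⁺] in the denominator gives [Co²⁺] = 1.1 M.

1.1 M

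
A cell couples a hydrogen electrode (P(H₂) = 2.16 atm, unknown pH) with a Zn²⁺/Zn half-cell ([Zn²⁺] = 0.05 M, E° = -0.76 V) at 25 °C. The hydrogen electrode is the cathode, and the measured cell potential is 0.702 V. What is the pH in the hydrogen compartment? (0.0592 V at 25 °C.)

pH = 1.46

E°_cell = 0.76 V and n = 2.
log Q = n(E° − E)/0.0592 = 2×(0.76 − 0.702)/0.0592 = 1.959.
With Q = [Zn²⁺]·P(H₂) / [H⁺]^2, solving for [H⁺] gives log[H⁺] = -1.463, so pH = 1.46.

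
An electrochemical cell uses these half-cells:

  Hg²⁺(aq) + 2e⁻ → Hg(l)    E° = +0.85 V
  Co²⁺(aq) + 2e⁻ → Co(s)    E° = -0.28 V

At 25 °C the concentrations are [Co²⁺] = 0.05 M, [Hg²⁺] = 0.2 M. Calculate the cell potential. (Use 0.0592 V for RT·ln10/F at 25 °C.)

1.15 V

The Hg²⁺/Hg couple has the higher reduction potential and acts as the cathode, so E°_cell = +0.85 − (-0.28) = 1.13 V.
Balancing electrons gives n = 2; the reaction quotient is Q = [Co²⁺]/[Hg²⁺] = 0.250.
At 25 °C, E = E° − (0.0592/n) log Q = 1.13 − (0.0592/2)(-0.602) = 1.130 + 0.018 = 1.148 V.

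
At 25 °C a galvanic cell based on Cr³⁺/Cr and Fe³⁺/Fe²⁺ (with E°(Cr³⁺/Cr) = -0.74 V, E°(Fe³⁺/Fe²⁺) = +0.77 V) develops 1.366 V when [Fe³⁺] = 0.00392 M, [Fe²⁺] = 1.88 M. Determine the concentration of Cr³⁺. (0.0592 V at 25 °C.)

From the Nernst equation, log Q = n(E° − E)/0.0592 = 3(1.51 − 1.366)/0.0592 = 7.297, so Q = 1.98 × 10^7.
With Q = [Cr³⁺]·[Fe²⁺]^3/[Fe³⁺]^3 and the known concentrations, [Cr³⁺] in the numerator gives [Cr³⁺] = 0.18 M.

0.18 M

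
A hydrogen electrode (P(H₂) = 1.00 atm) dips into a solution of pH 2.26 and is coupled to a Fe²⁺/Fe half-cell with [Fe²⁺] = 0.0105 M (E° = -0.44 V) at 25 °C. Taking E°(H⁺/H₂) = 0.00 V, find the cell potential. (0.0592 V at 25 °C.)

The hydrogen couple is the cathode, so E°_cell = 0.44 V; n = 2.
[H⁺] = 10^(−2.26) = 0.0055 M, and Q = [Fe²⁺]·P(H₂) / [H⁺]^2 = 348.
E = E° − (0.0592/2) log Q = 0.44 − (0.0592/2)(2.541) = 0.365 V.

0.36 V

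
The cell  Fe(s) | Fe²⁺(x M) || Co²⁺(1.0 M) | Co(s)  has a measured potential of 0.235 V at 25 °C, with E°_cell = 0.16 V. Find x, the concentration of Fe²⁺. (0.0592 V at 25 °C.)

0.0029 M

From the Nernst equation, log Q = n(E° − E)/0.0592 = 2(0.16 − 0.235)/0.0592 = -2.534, so Q = 0.00293.
With Q = [Fe²⁺]/[Co²⁺] and the known concentrations, [Fe²⁺] in the numerator gives [Fe²⁺] = 0.0029 M.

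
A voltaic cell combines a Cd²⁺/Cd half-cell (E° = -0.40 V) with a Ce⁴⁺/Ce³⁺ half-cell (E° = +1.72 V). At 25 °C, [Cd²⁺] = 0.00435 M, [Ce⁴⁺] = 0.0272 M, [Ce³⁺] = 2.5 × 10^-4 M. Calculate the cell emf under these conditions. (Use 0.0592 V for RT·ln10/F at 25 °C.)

2.31 V

The Ce⁴⁺/Ce³⁺ couple has the higher reduction potential and acts as the cathode, so E°_cell = +1.72 − (-0.40) = 2.12 V.
Balancing electrons gives n = 2; the reaction quotient is Q = [Cd²⁺]·[Ce³⁺]^2/[Ce⁴⁺]^2 = 3.67 × 10^-7.
At 25 °C, E = E° − (0.0592/n) log Q = 2.12 − (0.0592/2)(-6.435) = 2.120 + 0.190 = 2.310 V.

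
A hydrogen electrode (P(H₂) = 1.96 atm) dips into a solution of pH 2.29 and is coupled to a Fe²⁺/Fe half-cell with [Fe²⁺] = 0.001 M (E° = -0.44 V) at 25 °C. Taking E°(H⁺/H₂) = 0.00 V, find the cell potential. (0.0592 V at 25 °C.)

0.38 V

The hydrogen couple is the cathode, so E°_cell = 0.44 V; n = 2.
[H⁺] = 10^(−2.29) = 0.0051 M, and Q = [Fe²⁺]·P(H₂) / [H⁺]^2 = 74.5.
E = E° − (0.0592/2) log Q = 0.44 − (0.0592/2)(1.872) = 0.385 V.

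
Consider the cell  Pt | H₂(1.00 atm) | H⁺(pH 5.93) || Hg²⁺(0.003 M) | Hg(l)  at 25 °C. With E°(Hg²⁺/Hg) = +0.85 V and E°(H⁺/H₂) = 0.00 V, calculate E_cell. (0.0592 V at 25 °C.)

The Hg²⁺/Hg couple is the cathode, so E°_cell = 0.85 V; n = 2.
[H⁺] = 10^(−5.93) = 1.2 × 10^-6 M, and Q = [H⁺]^2 / ([Hg²⁺]·P(H₂)) = 4.6 × 10^-10.
E = E° − (0.0592/2) log Q = 0.85 − (0.0592/2)(-9.337) = 1.126 V.

1.13 V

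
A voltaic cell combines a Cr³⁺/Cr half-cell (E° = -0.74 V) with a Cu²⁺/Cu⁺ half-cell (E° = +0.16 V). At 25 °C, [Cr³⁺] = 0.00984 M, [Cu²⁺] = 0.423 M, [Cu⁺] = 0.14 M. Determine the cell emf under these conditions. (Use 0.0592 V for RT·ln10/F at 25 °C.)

0.968 V

The Cu²⁺/Cu⁺ couple has the higher reduction potential and acts as the cathode, so E°_cell = +0.16 − (-0.74) = 0.90 V.
Balancing electrons gives n = 3; the reaction quotient is Q = [Cr³⁺]·[Cu⁺]^3/[Cu²⁺]^3 = 3.57 × 10^-4.
At 25 °C, E = E° − (0.0592/n) log Q = 0.90 − (0.0592/3)(-3.448) = 0.900 + 0.068 = 0.968 V.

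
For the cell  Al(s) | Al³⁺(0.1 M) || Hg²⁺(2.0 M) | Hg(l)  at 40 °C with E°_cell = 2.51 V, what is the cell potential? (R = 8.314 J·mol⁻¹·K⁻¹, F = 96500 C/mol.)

Balancing electrons gives n = 6; the reaction quotient is Q = [Al³⁺]^2/[Hg²⁺]^3 = 0.00125.
E = E° − (RT/nF) ln Q = 2.51 − (8.314×313)/(6×96500) × (-6.685) = 2.510 + 0.030 = 2.540 V.

2.54 V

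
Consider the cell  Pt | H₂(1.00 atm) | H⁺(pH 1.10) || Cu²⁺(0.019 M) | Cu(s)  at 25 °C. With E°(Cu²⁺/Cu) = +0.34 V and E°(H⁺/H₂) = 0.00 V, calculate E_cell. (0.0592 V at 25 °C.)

The Cu²⁺/Cu couple is the cathode, so E°_cell = 0.34 V; n = 2.
[H⁺] = 10^(−1.10) = 0.079 M, and Q = [H⁺]^2 / ([Cu²⁺]·P(H₂)) = 0.332.
E = E° − (0.0592/2) log Q = 0.34 − (0.0592/2)(-0.479) = 0.354 V.

0.35 V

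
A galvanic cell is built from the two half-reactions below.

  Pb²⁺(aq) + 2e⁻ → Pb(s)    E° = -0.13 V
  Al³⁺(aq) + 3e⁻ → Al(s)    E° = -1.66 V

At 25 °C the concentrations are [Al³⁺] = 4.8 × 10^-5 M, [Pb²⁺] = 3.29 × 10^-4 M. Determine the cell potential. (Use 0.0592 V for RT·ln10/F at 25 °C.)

The Pb²⁺/Pb couple has the higher reduction potential and acts as the cathode, so E°_cell = -0.13 − (-1.66) = 1.53 V.
Balancing electrons gives n = 6; the reaction quotient is Q = [Al³⁺]^2/[Pb²⁺]^3 = 64.7.
At 25 °C, E = E° − (0.0592/n) log Q = 1.53 − (0.0592/6)(1.811) = 1.530 − 0.018 = 1.512 V.

1.51 V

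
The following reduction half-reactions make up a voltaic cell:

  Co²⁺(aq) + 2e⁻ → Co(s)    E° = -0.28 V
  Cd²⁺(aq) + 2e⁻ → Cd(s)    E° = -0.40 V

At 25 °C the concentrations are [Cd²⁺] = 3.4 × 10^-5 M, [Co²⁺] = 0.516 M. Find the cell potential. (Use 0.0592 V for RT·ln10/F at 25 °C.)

The Co²⁺/Co couple has the higher reduction potential and acts as the cathode, so E°_cell = -0.28 − (-0.40) = 0.12 V.
Balancing electrons gives n = 2; the reaction quotient is Q = [Cd²⁺]/[Co²⁺] = 6.59 × 10^-5.
At 25 °C, E = E° − (0.0592/n) log Q = 0.12 − (0.0592/2)(-4.181) = 0.120 + 0.124 = 0.244 V.

0.244 V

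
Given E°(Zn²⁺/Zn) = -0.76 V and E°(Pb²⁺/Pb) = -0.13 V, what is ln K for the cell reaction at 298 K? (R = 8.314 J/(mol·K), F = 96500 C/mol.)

ln K = 49.1

E°_cell = -0.13 − (-0.76) = 0.63 V, with n = 2 electrons transferred.
At equilibrium E = 0, so the Nernst equation gives ln K = nFE°/RT = (2)(96500)(0.63)/((8.314)(298)) = 49.08.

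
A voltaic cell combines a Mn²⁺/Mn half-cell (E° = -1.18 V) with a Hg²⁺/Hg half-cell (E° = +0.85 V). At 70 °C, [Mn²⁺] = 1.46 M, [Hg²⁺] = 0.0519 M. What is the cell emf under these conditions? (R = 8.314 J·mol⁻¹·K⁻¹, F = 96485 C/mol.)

The Hg²⁺/Hg couple has the higher reduction potential and acts as the cathode, so E°_cell = +0.85 − (-1.18) = 2.03 V.
Balancing electrons gives n = 2; the reaction quotient is Q = [Mn²⁺]/[Hg²⁺] = 28.1.
E = E° − (RT/nF) ln Q = 2.03 − (8.314×343)/(2×96485) × (3.337) = 2.030 − 0.049 = 1.981 V.

1.98 V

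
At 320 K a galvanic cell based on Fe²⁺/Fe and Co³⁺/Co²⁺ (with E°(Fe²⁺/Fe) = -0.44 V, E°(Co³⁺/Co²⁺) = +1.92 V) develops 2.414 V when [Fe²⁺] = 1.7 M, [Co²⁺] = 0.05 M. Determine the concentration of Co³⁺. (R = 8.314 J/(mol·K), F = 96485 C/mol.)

From the Nernst equation, ln Q = nF(E° − E)/RT = 2×96485×(2.36 − 2.414)/(8.314×320) = -3.917, so Q = 0.0199.
With Q = [Fe²⁺]·[Co²⁺]^2/[Co³⁺]^2 and the known concentrations, [Co³⁺]^2 in the denominator gives [Co³⁺] = 0.46 M.

0.46 M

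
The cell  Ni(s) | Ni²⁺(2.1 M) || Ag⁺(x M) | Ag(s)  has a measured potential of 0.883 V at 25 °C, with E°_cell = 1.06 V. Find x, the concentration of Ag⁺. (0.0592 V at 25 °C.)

0.0015 M

From the Nernst equation, log Q = n(E° − E)/0.0592 = 2(1.06 − 0.883)/0.0592 = 5.980, so Q = 9.54 × 10^5.
With Q = [Ni²⁺]/[Ag⁺]^2 and the known concentrations, [Ag⁺]^2 in the denominator gives [Ag⁺] = 0.0015 M.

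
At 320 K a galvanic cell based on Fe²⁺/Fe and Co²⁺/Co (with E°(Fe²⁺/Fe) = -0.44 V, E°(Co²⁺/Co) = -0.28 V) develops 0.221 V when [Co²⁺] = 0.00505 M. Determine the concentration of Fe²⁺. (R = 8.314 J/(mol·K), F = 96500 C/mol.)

From the Nernst equation, ln Q = nF(E° − E)/RT = 2×96500×(0.16 − 0.221)/(8.314×320) = -4.425, so Q = 0.0120.
With Q = [Fe²⁺]/[Co²⁺] and the known concentrations, [Fe²⁺] in the numerator gives [Fe²⁺] = 6 × 10^-5 M.

6 × 10^-5 M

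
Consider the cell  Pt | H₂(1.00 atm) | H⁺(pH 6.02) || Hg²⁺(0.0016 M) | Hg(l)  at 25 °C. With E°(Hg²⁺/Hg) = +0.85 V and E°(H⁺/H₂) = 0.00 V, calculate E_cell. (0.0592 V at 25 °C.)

The Hg²⁺/Hg couple is the cathode, so E°_cell = 0.85 V; n = 2.
[H⁺] = 10^(−6.02) = 9.5 × 10^-7 M, and Q = [H⁺]^2 / ([Hg²⁺]·P(H₂)) = 5.7 × 10^-10.
E = E° − (0.0592/2) log Q = 0.85 − (0.0592/2)(-9.244) = 1.124 V.

1.12 V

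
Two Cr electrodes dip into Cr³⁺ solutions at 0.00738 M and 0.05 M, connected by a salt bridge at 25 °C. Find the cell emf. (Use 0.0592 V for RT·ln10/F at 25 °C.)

0.016 V

Both half-cells are Cr³⁺/Cr, so E°_cell = 0. The concentrated side is the cathode; the cell reaction moves Cr³⁺ from high to low concentration with n = 3.
Q = [Cr³⁺]_dilute/[Cr³⁺]_conc = 0.00738/0.05 = 0.148.
E = 0 − (0.0592/3) log Q = −(0.0592/3)(-0.831) = 0.0164 V.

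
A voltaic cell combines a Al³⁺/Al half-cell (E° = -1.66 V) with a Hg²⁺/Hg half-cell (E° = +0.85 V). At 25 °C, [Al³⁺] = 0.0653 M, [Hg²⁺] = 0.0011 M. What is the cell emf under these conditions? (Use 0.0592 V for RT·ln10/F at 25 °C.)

The Hg²⁺/Hg couple has the higher reduction potential and acts as the cathode, so E°_cell = +0.85 − (-1.66) = 2.51 V.
Balancing electrons gives n = 6; the reaction quotient is Q = [Al³⁺]^2/[Hg²⁺]^3 = 3.2 × 10^6.
At 25 °C, E = E° − (0.0592/n) log Q = 2.51 − (0.0592/6)(6.506) = 2.510 − 0.064 = 2.446 V.

2.45 V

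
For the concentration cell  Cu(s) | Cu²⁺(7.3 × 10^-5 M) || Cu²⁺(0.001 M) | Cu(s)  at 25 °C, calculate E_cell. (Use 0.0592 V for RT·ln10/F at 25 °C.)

Both half-cells are Cu²⁺/Cu, so E°_cell = 0. The concentrated side is the cathode; the cell reaction moves Cu²⁺ from high to low concentration with n = 2.
Q = [Cu²⁺]_dilute/[Cu²⁺]_conc = 7.3 × 10^-5/0.001 = 0.0730.
E = 0 − (0.0592/2) log Q = −(0.0592/2)(-1.137) = 0.0337 V.

0.034 V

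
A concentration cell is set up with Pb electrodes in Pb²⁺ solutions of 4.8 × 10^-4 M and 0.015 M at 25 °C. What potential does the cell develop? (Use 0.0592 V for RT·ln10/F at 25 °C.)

Both half-cells are Pb²⁺/Pb, so E°_cell = 0. The concentrated side is the cathode; the cell reaction moves Pb²⁺ from high to low concentration with n = 2.
Q = [Pb²⁺]_dilute/[Pb²⁺]_conc = 4.8 × 10^-4/0.015 = 0.0320.
E = 0 − (0.0592/2) log Q = −(0.0592/2)(-1.495) = 0.0443 V.

0.044 V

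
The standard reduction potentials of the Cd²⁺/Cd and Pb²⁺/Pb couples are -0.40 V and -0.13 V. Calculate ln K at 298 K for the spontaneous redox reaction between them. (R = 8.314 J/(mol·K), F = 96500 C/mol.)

ln K = 21.0

E°_cell = -0.13 − (-0.40) = 0.27 V, with n = 2 electrons transferred.
At equilibrium E = 0, so the Nernst equation gives ln K = nFE°/RT = (2)(96500)(0.27)/((8.314)(298)) = 21.03.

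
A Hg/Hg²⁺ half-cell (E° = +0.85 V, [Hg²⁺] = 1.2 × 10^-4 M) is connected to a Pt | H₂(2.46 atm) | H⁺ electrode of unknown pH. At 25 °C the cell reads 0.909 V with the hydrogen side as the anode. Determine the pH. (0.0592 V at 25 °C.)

pH = 2.76

E°_cell = 0.85 V and n = 2.
log Q = n(E° − E)/0.0592 = 2×(0.85 − 0.909)/0.0592 = -1.993.
With Q = [H⁺]^2 / ([Hg²⁺]·P(H₂)), solving for [H⁺] gives log[H⁺] = -2.762, so pH = 2.76.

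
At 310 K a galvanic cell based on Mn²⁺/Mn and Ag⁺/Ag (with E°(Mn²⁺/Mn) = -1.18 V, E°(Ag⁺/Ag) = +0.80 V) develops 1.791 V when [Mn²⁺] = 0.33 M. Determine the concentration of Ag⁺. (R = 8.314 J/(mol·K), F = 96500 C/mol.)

4.9 × 10^-4 M

From the Nernst equation, ln Q = nF(E° − E)/RT = 2×96500×(1.98 − 1.791)/(8.314×310) = 14.153, so Q = 1.4 × 10^6.
With Q = [Mn²⁺]/[Ag⁺]^2 and the known concentrations, [Ag⁺]^2 in the denominator gives [Ag⁺] = 4.9 × 10^-4 M.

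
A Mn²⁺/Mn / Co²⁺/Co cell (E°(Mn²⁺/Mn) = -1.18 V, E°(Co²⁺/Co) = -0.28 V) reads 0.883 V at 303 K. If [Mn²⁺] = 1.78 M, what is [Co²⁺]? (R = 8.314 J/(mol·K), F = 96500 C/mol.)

0.48 M

From the Nernst equation, ln Q = nF(E° − E)/RT = 2×96500×(0.90 − 0.883)/(8.314×303) = 1.302, so Q = 3.68.
With Q = [Mn²⁺]/[Co²⁺] and the known concentrations, [Co²⁺] in the denominator gives [Co²⁺] = 0.48 M.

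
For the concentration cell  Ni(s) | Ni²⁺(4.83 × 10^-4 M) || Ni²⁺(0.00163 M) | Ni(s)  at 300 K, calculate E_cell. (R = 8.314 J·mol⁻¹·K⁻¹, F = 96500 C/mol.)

Both half-cells are Ni²⁺/Ni, so E°_cell = 0. The concentrated side is the cathode; the cell reaction moves Ni²⁺ from high to low concentration with n = 2.
Q = [Ni²⁺]_dilute/[Ni²⁺]_conc = 4.83 × 10^-4/0.00163 = 0.296.
E = 0 − (RT/nF) ln Q = −((8.314×300)/(2×96500))(-1.216) = 0.0157 V.

0.016 V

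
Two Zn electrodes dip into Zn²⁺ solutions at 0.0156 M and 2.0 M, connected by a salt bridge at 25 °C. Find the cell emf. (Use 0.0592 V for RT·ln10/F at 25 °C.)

0.062 V

Both half-cells are Zn²⁺/Zn, so E°_cell = 0. The concentrated side is the cathode; the cell reaction moves Zn²⁺ from high to low concentration with n = 2.
Q = [Zn²⁺]_dilute/[Zn²⁺]_conc = 0.0156/2.0 = 0.00780.
E = 0 − (0.0592/2) log Q = −(0.0592/2)(-2.108) = 0.0624 V.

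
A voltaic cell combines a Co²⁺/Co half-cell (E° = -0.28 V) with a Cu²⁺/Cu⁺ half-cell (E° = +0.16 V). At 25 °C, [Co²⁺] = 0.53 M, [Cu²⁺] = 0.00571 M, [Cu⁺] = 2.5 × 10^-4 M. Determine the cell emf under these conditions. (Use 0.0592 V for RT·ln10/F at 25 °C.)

The Cu²⁺/Cu⁺ couple has the higher reduction potential and acts as the cathode, so E°_cell = +0.16 − (-0.28) = 0.44 V.
Balancing electrons gives n = 2; the reaction quotient is Q = [Co²⁺]·[Cu⁺]^2/[Cu²⁺]^2 = 0.00102.
At 25 °C, E = E° − (0.0592/n) log Q = 0.44 − (0.0592/2)(-2.993) = 0.440 + 0.089 = 0.529 V.

0.529 V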